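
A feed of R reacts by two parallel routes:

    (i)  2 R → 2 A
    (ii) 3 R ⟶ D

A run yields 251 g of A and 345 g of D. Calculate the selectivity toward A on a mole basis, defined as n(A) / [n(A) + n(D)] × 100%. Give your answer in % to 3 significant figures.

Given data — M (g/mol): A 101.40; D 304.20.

68.6 %

n(A) = 251 / 101.40 = 2.475 mol
n(D) = 345 / 304.20 = 1.134 mol
selectivity = 2.475/(2.475+1.134) × 100 = 68.58 %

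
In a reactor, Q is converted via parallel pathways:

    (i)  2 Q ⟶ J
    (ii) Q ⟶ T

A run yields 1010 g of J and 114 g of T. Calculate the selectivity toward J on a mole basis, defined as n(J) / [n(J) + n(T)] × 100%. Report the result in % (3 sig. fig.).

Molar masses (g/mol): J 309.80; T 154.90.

n(J) = 1010 / 309.80 = 3.260 mol
n(T) = 114 / 154.90 = 0.7360 mol
selectivity = 3.260/(3.260+0.7360) × 100 = 81.58 %

81.6 %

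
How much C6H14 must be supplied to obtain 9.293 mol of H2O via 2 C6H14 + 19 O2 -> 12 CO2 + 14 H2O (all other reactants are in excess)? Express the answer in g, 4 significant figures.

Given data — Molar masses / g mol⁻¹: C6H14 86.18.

114.4 g

n(H2O) = 9.293 mol
n(C6H14) = (2/14) × 9.293 = 1.328 mol
mass = 1.328 × 86.18 = 114.4 g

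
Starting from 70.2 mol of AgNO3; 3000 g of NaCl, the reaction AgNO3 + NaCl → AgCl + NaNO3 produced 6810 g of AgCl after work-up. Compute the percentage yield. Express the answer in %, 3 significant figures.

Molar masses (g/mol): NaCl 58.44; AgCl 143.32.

n(AgNO3) = 70.20 mol
n(NaCl) = 3000 / 58.44 = 51.33 mol
n/ν for AgNO3 = 70.20/1 = 70.20
n/ν for NaCl = 51.33/1 = 51.33
Smallest n/ν is NaCl → limiting reagent.
theoretical n(AgCl) = (1/1) × 51.33 = 51.33 mol → 7357 g
% yield = 6810 / 7357 × 100 = 92.56 %

92.6 %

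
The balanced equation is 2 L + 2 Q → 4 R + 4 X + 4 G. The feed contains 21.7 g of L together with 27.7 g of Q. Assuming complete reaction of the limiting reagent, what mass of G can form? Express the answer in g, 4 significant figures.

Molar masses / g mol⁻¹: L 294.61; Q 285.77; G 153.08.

22.55 g

n(L) = 21.70 / 294.61 = 0.07366 mol
n(Q) = 27.70 / 285.77 = 0.09693 mol
n/ν for L = 0.07366/2 = 0.03683
n/ν for Q = 0.09693/2 = 0.04847
Smallest n/ν is L → limiting reagent.
n(G) = (4/2) × 0.07366 = 0.1473 mol
mass = 0.1473 × 153.08 = 22.55 g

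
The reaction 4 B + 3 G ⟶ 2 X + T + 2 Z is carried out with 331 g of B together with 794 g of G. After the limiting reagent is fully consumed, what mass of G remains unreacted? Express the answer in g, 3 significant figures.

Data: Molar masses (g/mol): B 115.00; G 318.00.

n(B) = 331.0 / 115.00 = 2.878 mol
n(G) = 794.0 / 318.00 = 2.497 mol
n/ν for B = 2.878/4 = 0.7195
n/ν for G = 2.497/3 = 0.8323
Smallest n/ν is B → limiting reagent.
G consumed = (3/4) × 2.878 = 2.159 mol
G remaining = 2.497 − 2.159 = 0.3380 mol
mass = 0.3380 × 318.00 = 107.5 g

108 g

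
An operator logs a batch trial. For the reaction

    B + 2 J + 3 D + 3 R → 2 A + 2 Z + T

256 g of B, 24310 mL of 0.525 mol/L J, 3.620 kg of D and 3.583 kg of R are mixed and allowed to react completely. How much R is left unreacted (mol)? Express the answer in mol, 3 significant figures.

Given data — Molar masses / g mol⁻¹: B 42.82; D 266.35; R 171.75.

n(B) = 256.0 / 42.82 = 5.979 mol
n(J) = 0.525 × 24310/1000 = 12.76 mol
n(D) = 3.620×1000 / 266.35 = 13.59 mol
n(R) = 3.583×1000 / 171.75 = 20.86 mol
n/ν for B = 5.979/1 = 5.979
n/ν for J = 12.76/2 = 6.380
n/ν for D = 13.59/3 = 4.530
n/ν for R = 20.86/3 = 6.953
Smallest n/ν is D → limiting reagent.
R consumed = (3/3) × 13.59 = 13.59 mol
R remaining = 20.86 − 13.59 = 7.270 mol

7.27 mol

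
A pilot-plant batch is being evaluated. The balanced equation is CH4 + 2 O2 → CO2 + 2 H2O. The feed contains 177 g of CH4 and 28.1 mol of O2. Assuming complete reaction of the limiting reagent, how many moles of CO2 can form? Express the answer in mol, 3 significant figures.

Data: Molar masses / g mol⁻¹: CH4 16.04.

n(CH4) = 177.0 / 16.04 = 11.03 mol
n(O2) = 28.10 mol
n/ν → CH4: 11.03, O2: 14.05; CH4 is limiting.
n(CO2) = (1/1) × 11.03 = 11.03 mol

11.0 mol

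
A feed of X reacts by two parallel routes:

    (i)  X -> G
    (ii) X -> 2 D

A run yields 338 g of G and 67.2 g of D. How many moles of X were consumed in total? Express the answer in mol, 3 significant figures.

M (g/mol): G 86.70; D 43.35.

n(G) = 338 / 86.70 = 3.899 mol
n(D) = 67.2 / 43.35 = 1.550 mol
n(X) via (i) = (1/1)×3.899 = 3.899 mol
n(X) via (ii) = (1/2)×1.550 = 0.7750 mol
total n(X) = 3.899 + 0.7750 = 4.674 mol

4.67 mol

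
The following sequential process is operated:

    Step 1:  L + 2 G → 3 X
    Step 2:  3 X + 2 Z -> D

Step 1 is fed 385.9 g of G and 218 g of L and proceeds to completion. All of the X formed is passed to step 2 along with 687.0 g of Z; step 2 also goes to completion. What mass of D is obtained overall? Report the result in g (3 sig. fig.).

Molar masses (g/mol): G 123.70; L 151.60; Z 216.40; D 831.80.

1200 g

Step 1:
n(G) = 385.9 / 123.70 = 3.120 mol
n(L) = 218.0 / 151.60 = 1.438 mol
n/ν for G = 3.120/2 = 1.560
n/ν for L = 1.438/1 = 1.438
Smallest n/ν is L → limiting reagent.
n(X) produced = (3/1) × 1.438 = 4.314 mol
Step 2:
n(X) available = 4.314 mol
n(Z) = 687.0 / 216.40 = 3.175 mol
n/ν for X = 4.314/3 = 1.438
n/ν for Z = 3.175/2 = 1.588
Smallest n/ν is X → limiting reagent.
n(D) = (1/3) × 4.314 = 1.438 mol
mass = 1.438 × 831.80 = 1196 g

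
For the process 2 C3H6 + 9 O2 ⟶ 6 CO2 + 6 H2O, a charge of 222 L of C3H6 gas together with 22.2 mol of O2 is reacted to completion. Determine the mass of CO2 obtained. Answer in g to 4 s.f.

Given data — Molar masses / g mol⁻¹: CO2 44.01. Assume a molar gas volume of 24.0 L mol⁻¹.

651.3 g

n(C3H6) = 222.0 / 24.0 = 9.250 mol
n(O2) = 22.20 mol
n/ν for C3H6 = 9.250/2 = 4.625
n/ν for O2 = 22.20/9 = 2.467
Smallest n/ν is O2 → limiting reagent.
n(CO2) = (6/9) × 22.20 = 14.80 mol
mass = 14.80 × 44.01 = 651.3 g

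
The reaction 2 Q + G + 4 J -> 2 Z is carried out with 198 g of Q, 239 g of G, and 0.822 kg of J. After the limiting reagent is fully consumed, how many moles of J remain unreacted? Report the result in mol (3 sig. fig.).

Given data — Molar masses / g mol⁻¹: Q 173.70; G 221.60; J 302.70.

n(Q) = 198.0 / 173.70 = 1.140 mol
n(G) = 239.0 / 221.60 = 1.079 mol
n(J) = 0.8220×1000 / 302.70 = 2.716 mol
n/ν for Q = 1.140/2 = 0.5700
n/ν for G = 1.079/1 = 1.079
n/ν for J = 2.716/4 = 0.6790
Smallest n/ν is Q → limiting reagent.
J consumed = (4/2) × 1.140 = 2.280 mol
J remaining = 2.716 − 2.280 = 0.4360 mol

0.436 mol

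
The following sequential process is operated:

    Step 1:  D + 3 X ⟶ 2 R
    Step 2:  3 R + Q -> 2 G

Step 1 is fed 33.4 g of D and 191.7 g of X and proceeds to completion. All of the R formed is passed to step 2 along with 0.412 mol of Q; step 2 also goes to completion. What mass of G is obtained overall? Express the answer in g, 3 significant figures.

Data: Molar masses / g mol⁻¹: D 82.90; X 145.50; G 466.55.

Step 1:
n(D) = 33.40 / 82.90 = 0.4029 mol
n(X) = 191.7 / 145.50 = 1.318 mol
n/ν for D = 0.4029/1 = 0.4029
n/ν for X = 1.318/3 = 0.4393
Smallest n/ν is D → limiting reagent.
n(R) produced = (2/1) × 0.4029 = 0.8058 mol
Step 2:
n(R) available = 0.8058 mol
n(Q) = 0.4120 mol
n/ν for R = 0.8058/3 = 0.2686
n/ν for Q = 0.4120/1 = 0.4120
Smallest n/ν is R → limiting reagent.
n(G) = (2/3) × 0.8058 = 0.5372 mol
mass = 0.5372 × 466.55 = 250.6 g

251 g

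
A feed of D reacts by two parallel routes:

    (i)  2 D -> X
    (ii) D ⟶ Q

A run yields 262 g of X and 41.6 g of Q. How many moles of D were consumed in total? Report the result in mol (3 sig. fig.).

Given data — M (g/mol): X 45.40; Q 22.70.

13.4 mol

n(X) = 262 / 45.40 = 5.771 mol
n(Q) = 41.6 / 22.70 = 1.833 mol
n(D) via (i) = (2/1)×5.771 = 11.54 mol
n(D) via (ii) = (1/1)×1.833 = 1.833 mol
total n(D) = 11.54 + 1.833 = 13.37 mol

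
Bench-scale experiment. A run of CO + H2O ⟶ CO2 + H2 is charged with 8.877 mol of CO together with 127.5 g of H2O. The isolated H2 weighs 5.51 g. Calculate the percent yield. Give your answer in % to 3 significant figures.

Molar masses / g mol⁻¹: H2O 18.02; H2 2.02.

38.6 %

n(CO) = 8.877 mol
n(H2O) = 127.5 / 18.02 = 7.075 mol
n/ν → CO: 8.877, H2O: 7.075; H2O is limiting.
theoretical n(H2) = (1/1) × 7.075 = 7.075 mol → 14.29 g
% yield = 5.51 / 14.29 × 100 = 38.56 %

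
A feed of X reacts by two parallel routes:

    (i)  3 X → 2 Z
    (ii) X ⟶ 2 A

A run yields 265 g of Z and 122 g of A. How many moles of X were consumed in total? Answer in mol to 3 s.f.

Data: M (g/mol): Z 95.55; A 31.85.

6.08 mol

n(Z) = 265 / 95.55 = 2.773 mol
n(A) = 122 / 31.85 = 3.830 mol
n(X) via (i) = (3/2)×2.773 = 4.160 mol
n(X) via (ii) = (1/2)×3.830 = 1.915 mol
total n(X) = 4.160 + 1.915 = 6.075 mol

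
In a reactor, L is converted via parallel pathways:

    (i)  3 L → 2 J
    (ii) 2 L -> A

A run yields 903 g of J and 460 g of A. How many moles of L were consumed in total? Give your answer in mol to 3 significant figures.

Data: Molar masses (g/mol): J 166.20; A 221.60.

n(J) = 903 / 166.20 = 5.433 mol
n(A) = 460 / 221.60 = 2.076 mol
n(L) via (i) = (3/2)×5.433 = 8.150 mol
n(L) via (ii) = (2/1)×2.076 = 4.152 mol
total n(L) = 8.150 + 4.152 = 12.30 mol

12.3 mol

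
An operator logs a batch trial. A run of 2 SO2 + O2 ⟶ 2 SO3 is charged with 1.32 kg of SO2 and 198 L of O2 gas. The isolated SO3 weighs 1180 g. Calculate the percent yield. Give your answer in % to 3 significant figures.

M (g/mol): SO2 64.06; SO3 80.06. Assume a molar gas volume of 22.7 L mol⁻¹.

84.5 %

n(SO2) = 1.320×1000 / 64.06 = 20.61 mol
n(O2) = 198.0 / 22.7 = 8.722 mol
n/ν → SO2: 10.31, O2: 8.722; O2 is limiting.
theoretical n(SO3) = (2/1) × 8.722 = 17.44 mol → 1396 g
% yield = 1180 / 1396 × 100 = 84.53 %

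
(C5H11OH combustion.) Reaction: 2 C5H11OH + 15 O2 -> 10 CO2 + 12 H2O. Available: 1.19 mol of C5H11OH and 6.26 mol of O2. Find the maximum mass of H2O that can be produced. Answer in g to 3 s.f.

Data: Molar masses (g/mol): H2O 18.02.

90.2 g

n(C5H11OH) = 1.190 mol
n(O2) = 6.260 mol
n/ν for C5H11OH = 1.190/2 = 0.5950
n/ν for O2 = 6.260/15 = 0.4173
Smallest n/ν is O2 → limiting reagent.
n(H2O) = (12/15) × 6.260 = 5.008 mol
mass = 5.008 × 18.02 = 90.24 g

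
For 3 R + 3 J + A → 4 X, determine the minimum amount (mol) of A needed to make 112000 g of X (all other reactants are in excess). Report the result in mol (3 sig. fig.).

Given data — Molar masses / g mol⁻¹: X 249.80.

112 mol

n(X) = 112000 / 249.80 = 448.4 mol
n(A) = (1/4) × 448.4 = 112.1 mol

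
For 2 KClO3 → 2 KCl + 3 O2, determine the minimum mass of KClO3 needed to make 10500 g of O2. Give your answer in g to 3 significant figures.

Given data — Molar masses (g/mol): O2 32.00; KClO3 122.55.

n(O2) = 10500 / 32.00 = 328.1 mol
n(KClO3) = (2/3) × 328.1 = 218.7 mol
mass = 218.7 × 122.55 = 26800 g

26800 g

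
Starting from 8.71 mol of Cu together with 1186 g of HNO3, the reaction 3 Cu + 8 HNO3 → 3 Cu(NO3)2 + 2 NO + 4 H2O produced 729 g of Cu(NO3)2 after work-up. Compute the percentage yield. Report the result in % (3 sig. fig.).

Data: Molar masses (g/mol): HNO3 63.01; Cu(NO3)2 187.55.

55.1 %

n(Cu) = 8.710 mol
n(HNO3) = 1186 / 63.01 = 18.82 mol
n/ν for Cu = 8.710/3 = 2.903
n/ν for HNO3 = 18.82/8 = 2.353
Smallest n/ν is HNO3 → limiting reagent.
theoretical n(Cu(NO3)2) = (3/8) × 18.82 = 7.058 mol → 1324 g
% yield = 729 / 1324 × 100 = 55.06 %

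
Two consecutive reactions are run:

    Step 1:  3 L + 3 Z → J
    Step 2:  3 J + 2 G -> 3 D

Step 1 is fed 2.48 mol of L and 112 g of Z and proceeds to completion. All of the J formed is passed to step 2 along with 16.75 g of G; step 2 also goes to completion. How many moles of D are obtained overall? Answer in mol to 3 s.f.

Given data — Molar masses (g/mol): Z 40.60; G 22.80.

0.827 mol

Step 1:
n(L) = 2.480 mol
n(Z) = 112.0 / 40.60 = 2.759 mol
n/ν → L: 0.8267, Z: 0.9197; L is limiting.
n(J) produced = (1/3) × 2.480 = 0.8267 mol
Step 2:
n(J) available = 0.8267 mol
n(G) = 16.75 / 22.80 = 0.7346 mol
n/ν → J: 0.2756, G: 0.3673; J is limiting.
n(D) = (3/3) × 0.8267 = 0.8267 mol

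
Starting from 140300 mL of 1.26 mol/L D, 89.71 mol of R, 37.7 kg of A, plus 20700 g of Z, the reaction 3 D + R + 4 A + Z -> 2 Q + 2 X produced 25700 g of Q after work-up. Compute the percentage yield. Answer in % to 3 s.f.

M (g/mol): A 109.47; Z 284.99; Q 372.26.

n(D) = 1.26 × 140300/1000 = 176.8 mol
n(R) = 89.71 mol
n(A) = 37.70×1000 / 109.47 = 344.4 mol
n(Z) = 20700 / 284.99 = 72.63 mol
n/ν for D = 176.8/3 = 58.93
n/ν for R = 89.71/1 = 89.71
n/ν for A = 344.4/4 = 86.10
n/ν for Z = 72.63/1 = 72.63
Smallest n/ν is D → limiting reagent.
theoretical n(Q) = (2/3) × 176.8 = 117.9 mol → 43890 g
% yield = 25700 / 43890 × 100 = 58.56 %

58.6 %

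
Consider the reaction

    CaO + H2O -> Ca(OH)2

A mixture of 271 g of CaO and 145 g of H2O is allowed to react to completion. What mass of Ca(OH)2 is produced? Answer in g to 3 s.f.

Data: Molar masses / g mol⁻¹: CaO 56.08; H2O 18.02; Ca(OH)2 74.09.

n(CaO) = 271.0 / 56.08 = 4.832 mol
n(H2O) = 145.0 / 18.02 = 8.047 mol
n/ν for CaO = 4.832/1 = 4.832
n/ν for H2O = 8.047/1 = 8.047
Smallest n/ν is CaO → limiting reagent.
n(Ca(OH)2) = (1/1) × 4.832 = 4.832 mol
mass = 4.832 × 74.09 = 358.0 g

358 g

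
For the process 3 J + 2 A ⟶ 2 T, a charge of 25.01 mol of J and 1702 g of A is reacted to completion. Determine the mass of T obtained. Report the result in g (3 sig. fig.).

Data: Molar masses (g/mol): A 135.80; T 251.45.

3150 g

n(J) = 25.01 mol
n(A) = 1702 / 135.80 = 12.53 mol
n/ν → J: 8.337, A: 6.265; A is limiting.
n(T) = (2/2) × 12.53 = 12.53 mol
mass = 12.53 × 251.45 = 3151 g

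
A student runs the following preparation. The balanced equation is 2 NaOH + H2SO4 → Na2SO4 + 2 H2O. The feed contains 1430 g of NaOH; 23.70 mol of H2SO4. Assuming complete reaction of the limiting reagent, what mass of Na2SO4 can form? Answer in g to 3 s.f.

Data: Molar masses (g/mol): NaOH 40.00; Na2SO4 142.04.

2540 g

n(NaOH) = 1430 / 40.00 = 35.75 mol
n(H2SO4) = 23.70 mol
n/ν for NaOH = 35.75/2 = 17.88
n/ν for H2SO4 = 23.70/1 = 23.70
Smallest n/ν is NaOH → limiting reagent.
n(Na2SO4) = (1/2) × 35.75 = 17.88 mol
mass = 17.88 × 142.04 = 2540 g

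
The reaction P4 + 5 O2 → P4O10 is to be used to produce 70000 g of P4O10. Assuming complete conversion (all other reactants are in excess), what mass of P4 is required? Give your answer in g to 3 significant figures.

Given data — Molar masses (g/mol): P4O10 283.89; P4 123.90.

n(P4O10) = 70000 / 283.89 = 246.6 mol
n(P4) = (1/1) × 246.6 = 246.6 mol
mass = 246.6 × 123.90 = 30550 g

30600 g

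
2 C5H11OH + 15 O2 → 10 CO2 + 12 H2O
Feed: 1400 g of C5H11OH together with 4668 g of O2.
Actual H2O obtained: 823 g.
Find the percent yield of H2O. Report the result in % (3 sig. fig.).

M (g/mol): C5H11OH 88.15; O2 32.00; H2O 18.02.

47.9 %

n(C5H11OH) = 1400 / 88.15 = 15.88 mol
n(O2) = 4668 / 32.00 = 145.9 mol
n/ν for C5H11OH = 15.88/2 = 7.940
n/ν for O2 = 145.9/15 = 9.727
Smallest n/ν is C5H11OH → limiting reagent.
theoretical n(H2O) = (12/2) × 15.88 = 95.28 mol → 1717 g
% yield = 823 / 1717 × 100 = 47.93 %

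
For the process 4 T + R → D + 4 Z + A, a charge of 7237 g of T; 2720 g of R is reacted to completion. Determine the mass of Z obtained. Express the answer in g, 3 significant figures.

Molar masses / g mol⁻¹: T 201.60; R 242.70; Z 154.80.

5560 g

n(T) = 7237 / 201.60 = 35.90 mol
n(R) = 2720 / 242.70 = 11.21 mol
n/ν for T = 35.90/4 = 8.975
n/ν for R = 11.21/1 = 11.21
Smallest n/ν is T → limiting reagent.
n(Z) = (4/4) × 35.90 = 35.90 mol
mass = 35.90 × 154.80 = 5557 g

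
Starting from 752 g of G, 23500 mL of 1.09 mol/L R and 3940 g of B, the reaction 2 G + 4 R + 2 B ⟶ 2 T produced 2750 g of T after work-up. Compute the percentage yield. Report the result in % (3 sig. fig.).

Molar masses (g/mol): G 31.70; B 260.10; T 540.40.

n(G) = 752.0 / 31.70 = 23.72 mol
n(R) = 1.09 × 23500/1000 = 25.62 mol
n(B) = 3940 / 260.10 = 15.15 mol
n/ν for G = 23.72/2 = 11.86
n/ν for R = 25.62/4 = 6.405
n/ν for B = 15.15/2 = 7.575
Smallest n/ν is R → limiting reagent.
theoretical n(T) = (2/4) × 25.62 = 12.81 mol → 6923 g
% yield = 2750 / 6923 × 100 = 39.72 %

39.7 %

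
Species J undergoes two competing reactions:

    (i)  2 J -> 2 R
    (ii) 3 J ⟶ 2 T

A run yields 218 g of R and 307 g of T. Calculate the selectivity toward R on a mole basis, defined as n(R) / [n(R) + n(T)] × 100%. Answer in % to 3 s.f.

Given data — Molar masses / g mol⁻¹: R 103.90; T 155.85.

51.6 %

n(R) = 218 / 103.90 = 2.098 mol
n(T) = 307 / 155.85 = 1.970 mol
selectivity = 2.098/(2.098+1.970) × 100 = 51.57 %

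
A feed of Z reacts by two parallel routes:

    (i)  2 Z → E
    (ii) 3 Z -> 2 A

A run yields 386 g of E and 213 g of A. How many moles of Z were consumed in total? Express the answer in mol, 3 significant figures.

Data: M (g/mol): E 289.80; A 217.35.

n(E) = 386 / 289.80 = 1.332 mol
n(A) = 213 / 217.35 = 0.9800 mol
n(Z) via (i) = (2/1)×1.332 = 2.664 mol
n(Z) via (ii) = (3/2)×0.9800 = 1.470 mol
total n(Z) = 2.664 + 1.470 = 4.134 mol

4.13 mol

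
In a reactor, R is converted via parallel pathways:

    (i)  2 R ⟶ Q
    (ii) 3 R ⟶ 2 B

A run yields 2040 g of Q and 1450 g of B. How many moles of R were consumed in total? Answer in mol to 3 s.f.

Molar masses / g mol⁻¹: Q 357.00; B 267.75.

n(Q) = 2040 / 357.00 = 5.714 mol
n(B) = 1450 / 267.75 = 5.415 mol
n(R) via (i) = (2/1)×5.714 = 11.43 mol
n(R) via (ii) = (3/2)×5.415 = 8.123 mol
total n(R) = 11.43 + 8.123 = 19.55 mol

19.6 mol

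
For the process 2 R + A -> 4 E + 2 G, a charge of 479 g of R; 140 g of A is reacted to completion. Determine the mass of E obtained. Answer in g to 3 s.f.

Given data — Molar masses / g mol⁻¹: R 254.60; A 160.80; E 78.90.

n(R) = 479.0 / 254.60 = 1.881 mol
n(A) = 140.0 / 160.80 = 0.8706 mol
n/ν for R = 1.881/2 = 0.9405
n/ν for A = 0.8706/1 = 0.8706
Smallest n/ν is A → limiting reagent.
n(E) = (4/1) × 0.8706 = 3.482 mol
mass = 3.482 × 78.90 = 274.7 g

275 g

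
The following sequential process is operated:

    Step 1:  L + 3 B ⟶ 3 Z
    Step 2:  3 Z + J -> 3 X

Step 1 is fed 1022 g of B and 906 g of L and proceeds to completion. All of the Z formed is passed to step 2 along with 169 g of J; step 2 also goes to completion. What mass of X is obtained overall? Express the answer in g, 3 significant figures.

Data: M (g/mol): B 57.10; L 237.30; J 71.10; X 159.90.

1140 g

Step 1:
n(B) = 1022 / 57.10 = 17.90 mol
n(L) = 906.0 / 237.30 = 3.818 mol
n/ν → B: 5.967, L: 3.818; L is limiting.
n(Z) produced = (3/1) × 3.818 = 11.45 mol
Step 2:
n(Z) available = 11.45 mol
n(J) = 169.0 / 71.10 = 2.377 mol
n/ν → Z: 3.817, J: 2.377; J is limiting.
n(X) = (3/1) × 2.377 = 7.131 mol
mass = 7.131 × 159.90 = 1140 g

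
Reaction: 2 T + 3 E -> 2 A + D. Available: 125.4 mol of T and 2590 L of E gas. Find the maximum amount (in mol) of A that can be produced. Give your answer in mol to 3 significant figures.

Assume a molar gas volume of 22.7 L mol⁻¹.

76.1 mol

n(T) = 125.4 mol
n(E) = 2590 / 22.7 = 114.1 mol
n/ν for T = 125.4/2 = 62.70
n/ν for E = 114.1/3 = 38.03
Smallest n/ν is E → limiting reagent.
n(A) = (2/3) × 114.1 = 76.07 mol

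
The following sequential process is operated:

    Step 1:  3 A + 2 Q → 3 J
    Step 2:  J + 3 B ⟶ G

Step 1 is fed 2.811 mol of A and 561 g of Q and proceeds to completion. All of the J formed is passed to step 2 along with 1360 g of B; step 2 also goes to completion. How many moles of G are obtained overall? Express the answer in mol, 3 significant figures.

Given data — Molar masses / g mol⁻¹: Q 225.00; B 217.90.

2.08 mol

Step 1:
n(A) = 2.811 mol
n(Q) = 561.0 / 225.00 = 2.493 mol
n/ν for A = 2.811/3 = 0.9370
n/ν for Q = 2.493/2 = 1.247
Smallest n/ν is A → limiting reagent.
n(J) produced = (3/3) × 2.811 = 2.811 mol
Step 2:
n(J) available = 2.811 mol
n(B) = 1360 / 217.90 = 6.241 mol
n/ν for J = 2.811/1 = 2.811
n/ν for B = 6.241/3 = 2.080
Smallest n/ν is B → limiting reagent.
n(G) = (1/3) × 6.241 = 2.080 mol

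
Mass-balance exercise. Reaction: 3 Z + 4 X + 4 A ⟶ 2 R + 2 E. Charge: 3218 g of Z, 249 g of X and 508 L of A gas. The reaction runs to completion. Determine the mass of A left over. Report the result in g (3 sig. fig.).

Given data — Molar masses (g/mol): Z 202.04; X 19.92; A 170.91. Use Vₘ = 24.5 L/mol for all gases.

n(Z) = 3218 / 202.04 = 15.93 mol
n(X) = 249.0 / 19.92 = 12.50 mol
n(A) = 508.0 / 24.5 = 20.73 mol
n/ν for Z = 15.93/3 = 5.310
n/ν for X = 12.50/4 = 3.125
n/ν for A = 20.73/4 = 5.183
Smallest n/ν is X → limiting reagent.
A consumed = (4/4) × 12.50 = 12.50 mol
A remaining = 20.73 − 12.50 = 8.230 mol
mass = 8.230 × 170.91 = 1407 g

1410 g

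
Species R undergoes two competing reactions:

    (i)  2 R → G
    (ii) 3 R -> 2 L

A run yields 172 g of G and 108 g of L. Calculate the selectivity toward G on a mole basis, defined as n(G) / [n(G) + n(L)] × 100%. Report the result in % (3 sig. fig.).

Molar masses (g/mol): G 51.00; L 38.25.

54.4 %

n(G) = 172 / 51.00 = 3.373 mol
n(L) = 108 / 38.25 = 2.824 mol
selectivity = 3.373/(3.373+2.824) × 100 = 54.43 %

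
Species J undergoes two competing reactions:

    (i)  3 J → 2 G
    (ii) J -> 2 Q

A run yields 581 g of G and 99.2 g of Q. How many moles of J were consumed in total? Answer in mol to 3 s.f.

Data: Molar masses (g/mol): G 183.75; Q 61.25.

5.55 mol

n(G) = 581 / 183.75 = 3.162 mol
n(Q) = 99.2 / 61.25 = 1.620 mol
n(J) via (i) = (3/2)×3.162 = 4.743 mol
n(J) via (ii) = (1/2)×1.620 = 0.8100 mol
total n(J) = 4.743 + 0.8100 = 5.553 mol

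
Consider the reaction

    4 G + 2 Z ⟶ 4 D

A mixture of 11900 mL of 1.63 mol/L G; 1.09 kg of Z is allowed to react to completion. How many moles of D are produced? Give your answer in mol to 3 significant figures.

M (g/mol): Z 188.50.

n(G) = 1.63 × 11900/1000 = 19.40 mol
n(Z) = 1.090×1000 / 188.50 = 5.782 mol
n/ν → G: 4.850, Z: 2.891; Z is limiting.
n(D) = (4/2) × 5.782 = 11.56 mol

11.6 mol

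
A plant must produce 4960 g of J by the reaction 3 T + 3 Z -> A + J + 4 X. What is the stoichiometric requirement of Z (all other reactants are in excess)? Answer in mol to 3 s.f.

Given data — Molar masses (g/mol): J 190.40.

78.2 mol

n(J) = 4960 / 190.40 = 26.05 mol
n(Z) = (3/1) × 26.05 = 78.15 mol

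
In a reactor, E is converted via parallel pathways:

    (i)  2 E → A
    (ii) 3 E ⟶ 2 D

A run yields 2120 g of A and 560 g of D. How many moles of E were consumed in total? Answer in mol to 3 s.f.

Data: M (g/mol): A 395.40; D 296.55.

n(A) = 2120 / 395.40 = 5.362 mol
n(D) = 560 / 296.55 = 1.888 mol
n(E) via (i) = (2/1)×5.362 = 10.72 mol
n(E) via (ii) = (3/2)×1.888 = 2.832 mol
total n(E) = 10.72 + 2.832 = 13.55 mol

13.6 mol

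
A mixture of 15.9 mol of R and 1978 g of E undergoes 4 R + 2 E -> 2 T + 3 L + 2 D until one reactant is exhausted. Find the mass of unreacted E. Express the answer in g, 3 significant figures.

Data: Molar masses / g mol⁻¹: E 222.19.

212 g

n(R) = 15.90 mol
n(E) = 1978 / 222.19 = 8.902 mol
n/ν for R = 15.90/4 = 3.975
n/ν for E = 8.902/2 = 4.451
Smallest n/ν is R → limiting reagent.
E consumed = (2/4) × 15.90 = 7.950 mol
E remaining = 8.902 − 7.950 = 0.9520 mol
mass = 0.9520 × 222.19 = 211.5 g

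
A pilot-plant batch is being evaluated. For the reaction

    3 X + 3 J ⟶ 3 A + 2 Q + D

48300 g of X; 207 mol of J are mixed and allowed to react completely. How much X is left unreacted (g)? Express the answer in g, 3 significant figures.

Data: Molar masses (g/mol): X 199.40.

7020 g

n(X) = 48300 / 199.40 = 242.2 mol
n(J) = 207.0 mol
n/ν for X = 242.2/3 = 80.73
n/ν for J = 207.0/3 = 69.00
Smallest n/ν is J → limiting reagent.
X consumed = (3/3) × 207.0 = 207.0 mol
X remaining = 242.2 − 207.0 = 35.20 mol
mass = 35.20 × 199.40 = 7019 g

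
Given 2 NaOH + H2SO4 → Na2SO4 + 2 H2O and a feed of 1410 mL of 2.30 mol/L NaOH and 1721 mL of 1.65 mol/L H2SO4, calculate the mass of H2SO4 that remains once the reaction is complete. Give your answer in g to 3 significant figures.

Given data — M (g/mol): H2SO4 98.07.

119 g

n(NaOH) = 2.30 × 1410/1000 = 3.243 mol
n(H2SO4) = 1.65 × 1721/1000 = 2.840 mol
n/ν for NaOH = 3.243/2 = 1.622
n/ν for H2SO4 = 2.840/1 = 2.840
Smallest n/ν is NaOH → limiting reagent.
H2SO4 consumed = (1/2) × 3.243 = 1.622 mol
H2SO4 remaining = 2.840 − 1.622 = 1.218 mol
mass = 1.218 × 98.07 = 119.4 g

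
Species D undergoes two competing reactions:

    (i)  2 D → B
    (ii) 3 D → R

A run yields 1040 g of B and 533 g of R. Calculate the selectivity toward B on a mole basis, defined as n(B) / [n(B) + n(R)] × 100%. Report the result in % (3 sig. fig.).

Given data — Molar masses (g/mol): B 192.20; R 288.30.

n(B) = 1040 / 192.20 = 5.411 mol
n(R) = 533 / 288.30 = 1.849 mol
selectivity = 5.411/(5.411+1.849) × 100 = 74.53 %

74.5 %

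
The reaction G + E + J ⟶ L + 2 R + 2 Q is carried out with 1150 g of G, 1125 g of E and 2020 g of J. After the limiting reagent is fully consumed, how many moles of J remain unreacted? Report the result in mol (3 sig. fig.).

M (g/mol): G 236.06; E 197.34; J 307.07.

n(G) = 1150 / 236.06 = 4.872 mol
n(E) = 1125 / 197.34 = 5.701 mol
n(J) = 2020 / 307.07 = 6.578 mol
n/ν for G = 4.872/1 = 4.872
n/ν for E = 5.701/1 = 5.701
n/ν for J = 6.578/1 = 6.578
Smallest n/ν is G → limiting reagent.
J consumed = (1/1) × 4.872 = 4.872 mol
J remaining = 6.578 − 4.872 = 1.706 mol

1.71 mol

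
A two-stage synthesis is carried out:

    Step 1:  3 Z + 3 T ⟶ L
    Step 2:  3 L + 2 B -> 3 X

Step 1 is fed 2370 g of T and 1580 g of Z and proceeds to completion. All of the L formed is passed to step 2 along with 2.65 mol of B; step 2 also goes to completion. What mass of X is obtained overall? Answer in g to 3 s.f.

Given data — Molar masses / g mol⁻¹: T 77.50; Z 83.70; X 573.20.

Step 1:
n(T) = 2370 / 77.50 = 30.58 mol
n(Z) = 1580 / 83.70 = 18.88 mol
n/ν for T = 30.58/3 = 10.19
n/ν for Z = 18.88/3 = 6.293
Smallest n/ν is Z → limiting reagent.
n(L) produced = (1/3) × 18.88 = 6.293 mol
Step 2:
n(L) available = 6.293 mol
n(B) = 2.650 mol
n/ν for L = 6.293/3 = 2.098
n/ν for B = 2.650/2 = 1.325
Smallest n/ν is B → limiting reagent.
n(X) = (3/2) × 2.650 = 3.975 mol
mass = 3.975 × 573.20 = 2278 g

2280 g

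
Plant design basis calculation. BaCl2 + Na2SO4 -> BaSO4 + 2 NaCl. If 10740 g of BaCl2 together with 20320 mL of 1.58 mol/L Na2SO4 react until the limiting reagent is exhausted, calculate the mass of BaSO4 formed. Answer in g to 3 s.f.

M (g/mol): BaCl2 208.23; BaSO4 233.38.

n(BaCl2) = 10740 / 208.23 = 51.58 mol
n(Na2SO4) = 1.58 × 20320/1000 = 32.11 mol
n/ν → BaCl2: 51.58, Na2SO4: 32.11; Na2SO4 is limiting.
n(BaSO4) = (1/1) × 32.11 = 32.11 mol
mass = 32.11 × 233.38 = 7494 g

7490 g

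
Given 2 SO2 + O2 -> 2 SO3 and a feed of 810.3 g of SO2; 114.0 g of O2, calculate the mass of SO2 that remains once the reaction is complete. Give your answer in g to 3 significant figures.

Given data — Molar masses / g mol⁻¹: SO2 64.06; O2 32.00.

354 g

n(SO2) = 810.3 / 64.06 = 12.65 mol
n(O2) = 114.0 / 32.00 = 3.563 mol
n/ν for SO2 = 12.65/2 = 6.325
n/ν for O2 = 3.563/1 = 3.563
Smallest n/ν is O2 → limiting reagent.
SO2 consumed = (2/1) × 3.563 = 7.126 mol
SO2 remaining = 12.65 − 7.126 = 5.524 mol
mass = 5.524 × 64.06 = 353.9 g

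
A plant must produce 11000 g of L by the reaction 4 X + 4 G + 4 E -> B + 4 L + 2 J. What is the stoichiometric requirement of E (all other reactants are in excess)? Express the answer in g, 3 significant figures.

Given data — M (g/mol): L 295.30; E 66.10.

2460 g

n(L) = 11000 / 295.30 = 37.25 mol
n(E) = (4/4) × 37.25 = 37.25 mol
mass = 37.25 × 66.10 = 2462 g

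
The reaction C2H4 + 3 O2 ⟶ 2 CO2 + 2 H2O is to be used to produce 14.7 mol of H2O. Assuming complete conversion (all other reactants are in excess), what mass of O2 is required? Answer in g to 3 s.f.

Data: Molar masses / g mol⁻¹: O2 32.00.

n(H2O) = 14.70 mol
n(O2) = (3/2) × 14.70 = 22.05 mol
mass = 22.05 × 32.00 = 705.6 g

706 g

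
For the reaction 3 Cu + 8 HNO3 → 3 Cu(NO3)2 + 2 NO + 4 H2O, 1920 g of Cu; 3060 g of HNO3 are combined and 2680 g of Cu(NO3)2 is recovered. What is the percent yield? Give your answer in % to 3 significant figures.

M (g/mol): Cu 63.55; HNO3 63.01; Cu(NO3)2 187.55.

78.5 %

n(Cu) = 1920 / 63.55 = 30.21 mol
n(HNO3) = 3060 / 63.01 = 48.56 mol
n/ν for Cu = 30.21/3 = 10.07
n/ν for HNO3 = 48.56/8 = 6.070
Smallest n/ν is HNO3 → limiting reagent.
theoretical n(Cu(NO3)2) = (3/8) × 48.56 = 18.21 mol → 3415 g
% yield = 2680 / 3415 × 100 = 78.48 %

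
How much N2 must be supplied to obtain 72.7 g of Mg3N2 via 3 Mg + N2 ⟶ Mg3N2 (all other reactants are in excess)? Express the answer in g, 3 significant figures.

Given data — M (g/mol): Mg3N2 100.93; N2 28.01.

20.2 g

n(Mg3N2) = 72.7 / 100.93 = 0.7203 mol
n(N2) = (1/1) × 0.7203 = 0.7203 mol
mass = 0.7203 × 28.01 = 20.18 g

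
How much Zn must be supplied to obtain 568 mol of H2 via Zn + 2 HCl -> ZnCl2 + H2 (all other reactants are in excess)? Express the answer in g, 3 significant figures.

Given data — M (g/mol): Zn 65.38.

n(H2) = 568.0 mol
n(Zn) = (1/1) × 568.0 = 568.0 mol
mass = 568.0 × 65.38 = 37140 g

37100 g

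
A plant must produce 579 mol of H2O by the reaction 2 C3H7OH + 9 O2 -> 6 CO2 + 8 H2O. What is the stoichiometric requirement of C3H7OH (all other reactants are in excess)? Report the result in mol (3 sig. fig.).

145 mol

n(H2O) = 579.0 mol
n(C3H7OH) = (2/8) × 579.0 = 144.8 mol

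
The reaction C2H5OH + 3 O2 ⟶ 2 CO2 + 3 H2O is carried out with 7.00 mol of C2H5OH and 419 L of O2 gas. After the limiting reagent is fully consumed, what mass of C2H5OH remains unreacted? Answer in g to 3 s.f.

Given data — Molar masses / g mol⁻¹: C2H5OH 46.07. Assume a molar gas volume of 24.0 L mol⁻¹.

n(C2H5OH) = 7.000 mol
n(O2) = 419.0 / 24.0 = 17.46 mol
n/ν for C2H5OH = 7.000/1 = 7.000
n/ν for O2 = 17.46/3 = 5.820
Smallest n/ν is O2 → limiting reagent.
C2H5OH consumed = (1/3) × 17.46 = 5.820 mol
C2H5OH remaining = 7.000 − 5.820 = 1.180 mol
mass = 1.180 × 46.07 = 54.36 g

54.4 g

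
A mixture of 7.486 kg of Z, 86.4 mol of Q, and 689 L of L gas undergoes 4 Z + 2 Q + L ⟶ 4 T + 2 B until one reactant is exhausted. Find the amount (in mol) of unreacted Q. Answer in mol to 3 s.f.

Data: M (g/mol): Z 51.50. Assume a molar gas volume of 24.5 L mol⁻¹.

30.2 mol

n(Z) = 7.486×1000 / 51.50 = 145.4 mol
n(Q) = 86.40 mol
n(L) = 689.0 / 24.5 = 28.12 mol
n/ν → Z: 36.35, Q: 43.20, L: 28.12; L is limiting.
Q consumed = (2/1) × 28.12 = 56.24 mol
Q remaining = 86.40 − 56.24 = 30.16 mol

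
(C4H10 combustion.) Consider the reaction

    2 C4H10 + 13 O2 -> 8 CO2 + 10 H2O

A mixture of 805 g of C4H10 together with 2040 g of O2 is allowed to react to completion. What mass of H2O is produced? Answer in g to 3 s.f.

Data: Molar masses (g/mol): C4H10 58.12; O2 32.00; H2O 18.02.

n(C4H10) = 805.0 / 58.12 = 13.85 mol
n(O2) = 2040 / 32.00 = 63.75 mol
n/ν → C4H10: 6.925, O2: 4.904; O2 is limiting.
n(H2O) = (10/13) × 63.75 = 49.04 mol
mass = 49.04 × 18.02 = 883.7 g

884 g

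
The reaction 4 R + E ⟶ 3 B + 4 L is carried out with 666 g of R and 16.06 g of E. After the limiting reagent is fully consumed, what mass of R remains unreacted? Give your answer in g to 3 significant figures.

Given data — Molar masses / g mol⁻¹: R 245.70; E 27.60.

n(R) = 666.0 / 245.70 = 2.711 mol
n(E) = 16.06 / 27.60 = 0.5819 mol
n/ν for R = 2.711/4 = 0.6778
n/ν for E = 0.5819/1 = 0.5819
Smallest n/ν is E → limiting reagent.
R consumed = (4/1) × 0.5819 = 2.328 mol
R remaining = 2.711 − 2.328 = 0.3830 mol
mass = 0.3830 × 245.70 = 94.10 g

94.1 g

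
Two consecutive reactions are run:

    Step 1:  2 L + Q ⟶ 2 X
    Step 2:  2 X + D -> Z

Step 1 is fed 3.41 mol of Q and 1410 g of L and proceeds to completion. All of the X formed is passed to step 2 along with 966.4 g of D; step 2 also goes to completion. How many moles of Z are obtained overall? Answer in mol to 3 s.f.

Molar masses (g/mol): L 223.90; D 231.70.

Step 1:
n(Q) = 3.410 mol
n(L) = 1410 / 223.90 = 6.297 mol
n/ν for Q = 3.410/1 = 3.410
n/ν for L = 6.297/2 = 3.149
Smallest n/ν is L → limiting reagent.
n(X) produced = (2/2) × 6.297 = 6.297 mol
Step 2:
n(X) available = 6.297 mol
n(D) = 966.4 / 231.70 = 4.171 mol
n/ν for X = 6.297/2 = 3.149
n/ν for D = 4.171/1 = 4.171
Smallest n/ν is X → limiting reagent.
n(Z) = (1/2) × 6.297 = 3.149 mol

3.15 mol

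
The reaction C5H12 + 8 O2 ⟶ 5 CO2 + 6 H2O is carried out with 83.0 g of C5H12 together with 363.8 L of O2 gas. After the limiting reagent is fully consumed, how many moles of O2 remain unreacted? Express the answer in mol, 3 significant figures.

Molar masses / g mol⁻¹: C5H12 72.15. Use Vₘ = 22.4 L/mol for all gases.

7.04 mol

n(C5H12) = 83.00 / 72.15 = 1.150 mol
n(O2) = 363.8 / 22.4 = 16.24 mol
n/ν for C5H12 = 1.150/1 = 1.150
n/ν for O2 = 16.24/8 = 2.030
Smallest n/ν is C5H12 → limiting reagent.
O2 consumed = (8/1) × 1.150 = 9.200 mol
O2 remaining = 16.24 − 9.200 = 7.040 mol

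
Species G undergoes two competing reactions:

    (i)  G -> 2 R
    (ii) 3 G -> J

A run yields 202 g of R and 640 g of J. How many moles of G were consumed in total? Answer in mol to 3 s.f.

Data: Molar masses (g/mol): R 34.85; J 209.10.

12.1 mol

n(R) = 202 / 34.85 = 5.796 mol
n(J) = 640 / 209.10 = 3.061 mol
n(G) via (i) = (1/2)×5.796 = 2.898 mol
n(G) via (ii) = (3/1)×3.061 = 9.183 mol
total n(G) = 2.898 + 9.183 = 12.08 mol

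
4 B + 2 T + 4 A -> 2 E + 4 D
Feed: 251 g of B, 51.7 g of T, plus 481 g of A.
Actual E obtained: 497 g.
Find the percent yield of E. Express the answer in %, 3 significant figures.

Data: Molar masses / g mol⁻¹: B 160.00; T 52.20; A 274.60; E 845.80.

74.9 %

n(B) = 251.0 / 160.00 = 1.569 mol
n(T) = 51.70 / 52.20 = 0.9904 mol
n(A) = 481.0 / 274.60 = 1.752 mol
n/ν for B = 1.569/4 = 0.3923
n/ν for T = 0.9904/2 = 0.4952
n/ν for A = 1.752/4 = 0.4380
Smallest n/ν is B → limiting reagent.
theoretical n(E) = (2/4) × 1.569 = 0.7845 mol → 663.5 g
% yield = 497 / 663.5 × 100 = 74.91 %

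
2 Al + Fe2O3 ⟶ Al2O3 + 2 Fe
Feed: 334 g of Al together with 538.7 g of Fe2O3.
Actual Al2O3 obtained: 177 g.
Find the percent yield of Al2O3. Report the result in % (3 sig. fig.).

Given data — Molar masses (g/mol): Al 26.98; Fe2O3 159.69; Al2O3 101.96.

51.5 %

n(Al) = 334.0 / 26.98 = 12.38 mol
n(Fe2O3) = 538.7 / 159.69 = 3.373 mol
n/ν → Al: 6.190, Fe2O3: 3.373; Fe2O3 is limiting.
theoretical n(Al2O3) = (1/1) × 3.373 = 3.373 mol → 343.9 g
% yield = 177 / 343.9 × 100 = 51.47 %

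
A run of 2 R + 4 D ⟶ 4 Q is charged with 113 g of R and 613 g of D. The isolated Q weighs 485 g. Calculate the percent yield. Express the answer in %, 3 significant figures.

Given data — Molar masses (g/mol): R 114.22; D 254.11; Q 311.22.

78.8 %

n(R) = 113.0 / 114.22 = 0.9893 mol
n(D) = 613.0 / 254.11 = 2.412 mol
n/ν → R: 0.4947, D: 0.6030; R is limiting.
theoretical n(Q) = (4/2) × 0.9893 = 1.979 mol → 615.9 g
% yield = 485 / 615.9 × 100 = 78.75 %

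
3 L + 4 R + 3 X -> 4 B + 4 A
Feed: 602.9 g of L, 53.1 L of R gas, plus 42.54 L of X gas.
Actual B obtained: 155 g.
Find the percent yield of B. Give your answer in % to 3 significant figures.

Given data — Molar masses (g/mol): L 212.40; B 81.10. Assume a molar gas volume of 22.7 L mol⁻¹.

81.7 %

n(L) = 602.9 / 212.40 = 2.839 mol
n(R) = 53.10 / 22.7 = 2.339 mol
n(X) = 42.54 / 22.7 = 1.874 mol
n/ν for L = 2.839/3 = 0.9463
n/ν for R = 2.339/4 = 0.5848
n/ν for X = 1.874/3 = 0.6247
Smallest n/ν is R → limiting reagent.
theoretical n(B) = (4/4) × 2.339 = 2.339 mol → 189.7 g
% yield = 155 / 189.7 × 100 = 81.71 %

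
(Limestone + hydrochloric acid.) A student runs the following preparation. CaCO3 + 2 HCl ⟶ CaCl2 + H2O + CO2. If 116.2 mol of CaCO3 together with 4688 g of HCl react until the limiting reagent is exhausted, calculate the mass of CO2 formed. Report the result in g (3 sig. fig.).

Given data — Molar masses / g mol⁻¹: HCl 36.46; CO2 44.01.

n(CaCO3) = 116.2 mol
n(HCl) = 4688 / 36.46 = 128.6 mol
n/ν for CaCO3 = 116.2/1 = 116.2
n/ν for HCl = 128.6/2 = 64.30
Smallest n/ν is HCl → limiting reagent.
n(CO2) = (1/2) × 128.6 = 64.30 mol
mass = 64.30 × 44.01 = 2830 g

2830 g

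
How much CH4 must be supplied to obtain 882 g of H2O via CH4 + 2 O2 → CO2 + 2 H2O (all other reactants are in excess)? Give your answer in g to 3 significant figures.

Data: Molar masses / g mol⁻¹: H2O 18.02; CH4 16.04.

393 g

n(H2O) = 882 / 18.02 = 48.95 mol
n(CH4) = (1/2) × 48.95 = 24.48 mol
mass = 24.48 × 16.04 = 392.7 g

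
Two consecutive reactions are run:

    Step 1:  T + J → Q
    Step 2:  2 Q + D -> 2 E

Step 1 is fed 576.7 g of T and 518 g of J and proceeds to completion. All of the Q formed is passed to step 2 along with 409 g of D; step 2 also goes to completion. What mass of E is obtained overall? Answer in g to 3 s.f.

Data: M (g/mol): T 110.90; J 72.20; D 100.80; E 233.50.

1210 g

Step 1:
n(T) = 576.7 / 110.90 = 5.200 mol
n(J) = 518.0 / 72.20 = 7.175 mol
n/ν for T = 5.200/1 = 5.200
n/ν for J = 7.175/1 = 7.175
Smallest n/ν is T → limiting reagent.
n(Q) produced = (1/1) × 5.200 = 5.200 mol
Step 2:
n(Q) available = 5.200 mol
n(D) = 409.0 / 100.80 = 4.058 mol
n/ν for Q = 5.200/2 = 2.600
n/ν for D = 4.058/1 = 4.058
Smallest n/ν is Q → limiting reagent.
n(E) = (2/2) × 5.200 = 5.200 mol
mass = 5.200 × 233.50 = 1214 g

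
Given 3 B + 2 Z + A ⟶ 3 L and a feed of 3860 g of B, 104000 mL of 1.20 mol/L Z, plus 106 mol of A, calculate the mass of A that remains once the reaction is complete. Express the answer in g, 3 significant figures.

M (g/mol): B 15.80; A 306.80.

n(B) = 3860 / 15.80 = 244.3 mol
n(Z) = 1.20 × 104000/1000 = 124.8 mol
n(A) = 106.0 mol
n/ν for B = 244.3/3 = 81.43
n/ν for Z = 124.8/2 = 62.40
n/ν for A = 106.0/1 = 106.0
Smallest n/ν is Z → limiting reagent.
A consumed = (1/2) × 124.8 = 62.40 mol
A remaining = 106.0 − 62.40 = 43.60 mol
mass = 43.60 × 306.80 = 13380 g

13400 g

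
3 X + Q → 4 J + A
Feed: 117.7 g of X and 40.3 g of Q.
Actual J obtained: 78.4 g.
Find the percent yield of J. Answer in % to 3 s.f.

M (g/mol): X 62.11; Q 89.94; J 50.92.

85.9 %

n(X) = 117.7 / 62.11 = 1.895 mol
n(Q) = 40.30 / 89.94 = 0.4481 mol
n/ν for X = 1.895/3 = 0.6317
n/ν for Q = 0.4481/1 = 0.4481
Smallest n/ν is Q → limiting reagent.
theoretical n(J) = (4/1) × 0.4481 = 1.792 mol → 91.25 g
% yield = 78.4 / 91.25 × 100 = 85.92 %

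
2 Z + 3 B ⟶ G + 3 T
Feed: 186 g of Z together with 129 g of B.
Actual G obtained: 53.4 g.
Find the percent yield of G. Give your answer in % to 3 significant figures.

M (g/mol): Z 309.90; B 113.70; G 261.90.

n(Z) = 186.0 / 309.90 = 0.6002 mol
n(B) = 129.0 / 113.70 = 1.135 mol
n/ν → Z: 0.3001, B: 0.3783; Z is limiting.
theoretical n(G) = (1/2) × 0.6002 = 0.3001 mol → 78.60 g
% yield = 53.4 / 78.60 × 100 = 67.94 %

67.9 %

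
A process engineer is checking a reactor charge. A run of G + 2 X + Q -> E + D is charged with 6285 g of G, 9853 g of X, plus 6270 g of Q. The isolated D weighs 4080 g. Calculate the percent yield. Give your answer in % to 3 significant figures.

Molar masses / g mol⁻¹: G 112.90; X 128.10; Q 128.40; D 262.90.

n(G) = 6285 / 112.90 = 55.67 mol
n(X) = 9853 / 128.10 = 76.92 mol
n(Q) = 6270 / 128.40 = 48.83 mol
n/ν for G = 55.67/1 = 55.67
n/ν for X = 76.92/2 = 38.46
n/ν for Q = 48.83/1 = 48.83
Smallest n/ν is X → limiting reagent.
theoretical n(D) = (1/2) × 76.92 = 38.46 mol → 10110 g
% yield = 4080 / 10110 × 100 = 40.36 %

40.4 %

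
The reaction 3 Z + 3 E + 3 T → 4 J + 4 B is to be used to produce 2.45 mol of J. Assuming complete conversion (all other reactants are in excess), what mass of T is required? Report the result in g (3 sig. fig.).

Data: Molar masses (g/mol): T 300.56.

552 g

n(J) = 2.450 mol
n(T) = (3/4) × 2.450 = 1.838 mol
mass = 1.838 × 300.56 = 552.4 g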